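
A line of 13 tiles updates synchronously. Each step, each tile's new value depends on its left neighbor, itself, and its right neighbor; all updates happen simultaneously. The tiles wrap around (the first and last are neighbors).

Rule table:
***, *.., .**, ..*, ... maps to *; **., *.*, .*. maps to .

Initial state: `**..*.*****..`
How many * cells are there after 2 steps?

8

*.**..****.**
..*.*****..**
count of *: 8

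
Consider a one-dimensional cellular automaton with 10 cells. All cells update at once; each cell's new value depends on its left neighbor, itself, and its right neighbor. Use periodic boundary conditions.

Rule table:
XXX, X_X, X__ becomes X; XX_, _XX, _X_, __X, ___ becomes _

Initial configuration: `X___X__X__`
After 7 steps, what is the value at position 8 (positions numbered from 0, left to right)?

step 1: _X___X__X_
step 2: __X___X__X
step 3: X__X___X__
step 4: _X__X___X_
step 5: __X__X___X
step 6: X__X__X___
step 7: _X__X__X__
position 8 holds _

_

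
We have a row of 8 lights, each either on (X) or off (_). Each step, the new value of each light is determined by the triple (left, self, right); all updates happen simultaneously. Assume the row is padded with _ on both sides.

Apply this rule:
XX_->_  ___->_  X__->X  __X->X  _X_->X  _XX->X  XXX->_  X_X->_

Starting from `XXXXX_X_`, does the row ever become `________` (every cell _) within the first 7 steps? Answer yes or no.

X_____XX
XX___XX_
X_X_XX_X
X_X_X__X
X_X_XXXX
X_X_X___
X_X_XX__
step 7 is X_X_XX__, still not uniform _

no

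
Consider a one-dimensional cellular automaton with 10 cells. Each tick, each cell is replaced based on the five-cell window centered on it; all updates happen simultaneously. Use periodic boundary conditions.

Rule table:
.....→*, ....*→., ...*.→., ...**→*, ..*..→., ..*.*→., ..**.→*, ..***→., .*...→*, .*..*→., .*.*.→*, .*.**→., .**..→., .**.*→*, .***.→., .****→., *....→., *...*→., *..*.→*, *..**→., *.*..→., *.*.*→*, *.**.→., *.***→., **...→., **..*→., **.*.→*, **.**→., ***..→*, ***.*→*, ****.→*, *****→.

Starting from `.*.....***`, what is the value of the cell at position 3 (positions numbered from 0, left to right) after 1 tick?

.

*.*.*.*..*
position 3 holds .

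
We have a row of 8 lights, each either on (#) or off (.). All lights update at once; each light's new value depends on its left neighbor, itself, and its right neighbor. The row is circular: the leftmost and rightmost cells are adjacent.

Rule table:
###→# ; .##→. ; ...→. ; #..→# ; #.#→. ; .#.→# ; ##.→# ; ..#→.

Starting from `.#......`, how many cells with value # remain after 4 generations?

.##.....
..##....
...##...
....##..
count of #: 2

2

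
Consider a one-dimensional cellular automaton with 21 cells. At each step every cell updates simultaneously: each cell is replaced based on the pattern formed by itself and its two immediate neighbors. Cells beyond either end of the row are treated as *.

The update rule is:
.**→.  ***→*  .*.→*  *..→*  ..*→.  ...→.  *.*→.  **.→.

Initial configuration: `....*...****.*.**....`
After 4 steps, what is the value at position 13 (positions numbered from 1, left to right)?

*

*...**...**..*...*...
.*....*....*.**..**..
.**...**...*...*...*.
...*....*..**..**..*.
position 13 holds *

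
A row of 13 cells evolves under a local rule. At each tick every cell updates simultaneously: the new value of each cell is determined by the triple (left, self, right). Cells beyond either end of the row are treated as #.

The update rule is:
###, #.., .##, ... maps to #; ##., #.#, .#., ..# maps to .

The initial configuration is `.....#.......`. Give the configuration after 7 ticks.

tick 1: ####..######.
tick 2: ###.#.#####..
tick 3: ##....####.#.
tick 4: #.###.###....
tick 5: ..##..##.###.
tick 6: #.#.#.#..##..
tick 7: .......#.#.#.

.......#.#.#.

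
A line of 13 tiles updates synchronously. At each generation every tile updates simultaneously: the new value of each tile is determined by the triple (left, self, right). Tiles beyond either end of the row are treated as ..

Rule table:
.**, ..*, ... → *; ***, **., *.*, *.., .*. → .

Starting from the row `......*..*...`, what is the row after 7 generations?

******..*..**
*......*..**.
..*****..**..
***.....**..*
*...*****..*.
..***.....*..
***...****..*

***...****..*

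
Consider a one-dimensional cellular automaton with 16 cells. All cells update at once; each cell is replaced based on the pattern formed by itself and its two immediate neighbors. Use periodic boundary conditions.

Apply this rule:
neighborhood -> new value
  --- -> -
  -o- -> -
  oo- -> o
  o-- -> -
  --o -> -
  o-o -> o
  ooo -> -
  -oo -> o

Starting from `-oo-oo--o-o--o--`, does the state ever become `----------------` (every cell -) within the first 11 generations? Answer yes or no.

-ooooo---o------
-o---o----------
----------------
all cells are - at generation 3

yes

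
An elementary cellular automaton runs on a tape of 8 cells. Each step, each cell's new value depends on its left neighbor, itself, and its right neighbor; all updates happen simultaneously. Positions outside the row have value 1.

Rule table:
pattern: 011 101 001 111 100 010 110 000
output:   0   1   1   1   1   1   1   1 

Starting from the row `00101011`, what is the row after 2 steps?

step 1: 11111101
step 2: 11111110

11111110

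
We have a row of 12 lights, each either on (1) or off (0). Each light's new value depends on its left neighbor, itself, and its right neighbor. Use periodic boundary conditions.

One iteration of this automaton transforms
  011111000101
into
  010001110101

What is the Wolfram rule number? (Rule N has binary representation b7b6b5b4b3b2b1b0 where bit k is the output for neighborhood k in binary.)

93

position 2: 111 → 0  (bit 7 = 0)
position 5: 110 → 1  (bit 6 = 1)
position 0: 101 → 0  (bit 5 = 0)
position 6: 100 → 1  (bit 4 = 1)
position 1: 011 → 1  (bit 3 = 1)
position 9: 010 → 1  (bit 2 = 1)
position 8: 001 → 0  (bit 1 = 0)
position 7: 000 → 1  (bit 0 = 1)
bits b7..b0 = 01011101 = 93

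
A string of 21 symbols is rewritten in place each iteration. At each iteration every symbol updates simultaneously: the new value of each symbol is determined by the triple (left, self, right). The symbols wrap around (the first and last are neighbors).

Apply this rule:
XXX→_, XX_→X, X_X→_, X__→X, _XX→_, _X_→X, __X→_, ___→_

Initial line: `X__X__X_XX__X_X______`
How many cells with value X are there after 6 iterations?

10

XX_XX_X__XX_X_XX_____
_X__X_XX__X_X__XX____
_XX_X__XX_X_XX__XX___
__X_XX__X_X__XX__XX__
__X__XX_X_XX__XX__XX_
__XX__X_X__XX__XX__XX
count of X: 10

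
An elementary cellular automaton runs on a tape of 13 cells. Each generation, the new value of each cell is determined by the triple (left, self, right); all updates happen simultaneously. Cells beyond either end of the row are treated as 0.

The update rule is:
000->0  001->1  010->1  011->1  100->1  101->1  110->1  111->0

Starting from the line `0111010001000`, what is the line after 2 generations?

generation 1: 1101111011100
generation 2: 1111001110110

1111001110110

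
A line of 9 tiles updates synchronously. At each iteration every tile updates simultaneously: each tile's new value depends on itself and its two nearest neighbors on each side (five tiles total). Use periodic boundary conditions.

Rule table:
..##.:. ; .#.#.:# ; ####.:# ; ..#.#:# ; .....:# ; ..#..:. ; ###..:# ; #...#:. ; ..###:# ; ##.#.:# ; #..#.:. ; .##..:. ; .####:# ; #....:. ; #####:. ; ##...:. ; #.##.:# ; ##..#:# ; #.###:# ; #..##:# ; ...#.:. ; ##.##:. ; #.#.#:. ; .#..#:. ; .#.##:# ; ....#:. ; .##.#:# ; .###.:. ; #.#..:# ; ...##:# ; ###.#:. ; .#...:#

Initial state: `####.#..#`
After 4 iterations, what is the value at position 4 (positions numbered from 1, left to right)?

#.#.##.##
.#.###.#.
.###..##.
##.###..#
position 4 holds #

#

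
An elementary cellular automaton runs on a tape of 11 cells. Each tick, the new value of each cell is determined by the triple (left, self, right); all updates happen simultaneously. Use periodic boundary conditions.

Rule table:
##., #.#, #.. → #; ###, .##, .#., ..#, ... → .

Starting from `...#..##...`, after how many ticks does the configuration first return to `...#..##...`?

11

tick 1: ....#..##..
tick 2: .....#..##.
tick 3: ......#..##
tick 4: #......#..#
tick 5: ##......#..
tick 6: .##......#.
tick 7: ..##......#
tick 8: #..##......
tick 9: .#..##.....
tick 10: ..#..##....
tick 11: ...#..##...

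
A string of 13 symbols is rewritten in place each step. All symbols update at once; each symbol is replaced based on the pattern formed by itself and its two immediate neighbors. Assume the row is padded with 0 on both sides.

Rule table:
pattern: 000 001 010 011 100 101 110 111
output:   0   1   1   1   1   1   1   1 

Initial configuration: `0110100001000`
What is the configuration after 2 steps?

step 1: 1111110011100
step 2: 1111111111110

1111111111110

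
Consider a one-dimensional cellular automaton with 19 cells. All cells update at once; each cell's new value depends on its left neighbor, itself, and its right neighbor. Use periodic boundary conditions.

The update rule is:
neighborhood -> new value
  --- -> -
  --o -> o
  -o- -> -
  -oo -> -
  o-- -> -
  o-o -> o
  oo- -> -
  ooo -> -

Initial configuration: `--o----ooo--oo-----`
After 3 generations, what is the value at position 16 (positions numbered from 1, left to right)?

-

generation 1: -o----o----o-------
generation 2: o----o----o--------
generation 3: ----o----o--------o
position 16 holds -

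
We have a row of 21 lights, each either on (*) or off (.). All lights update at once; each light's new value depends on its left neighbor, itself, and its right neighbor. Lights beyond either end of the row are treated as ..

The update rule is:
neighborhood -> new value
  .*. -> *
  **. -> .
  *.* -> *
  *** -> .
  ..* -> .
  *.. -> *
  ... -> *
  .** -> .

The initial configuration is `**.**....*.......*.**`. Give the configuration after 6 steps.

..*..***.*******.**..
*.**....*.......*..**
**..***.*******.**...
..*....*.......*..***
*.****.*******.**....
**....*.......*..****

**....*.......*..****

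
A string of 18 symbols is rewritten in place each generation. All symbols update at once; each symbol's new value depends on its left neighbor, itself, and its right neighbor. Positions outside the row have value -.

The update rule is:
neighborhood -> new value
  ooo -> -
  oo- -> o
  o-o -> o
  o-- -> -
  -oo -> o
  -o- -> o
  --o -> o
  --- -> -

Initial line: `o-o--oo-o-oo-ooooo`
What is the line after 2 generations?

o-ooo--------o--oo

ooo-oooooooooo---o
o-ooo--------o--oo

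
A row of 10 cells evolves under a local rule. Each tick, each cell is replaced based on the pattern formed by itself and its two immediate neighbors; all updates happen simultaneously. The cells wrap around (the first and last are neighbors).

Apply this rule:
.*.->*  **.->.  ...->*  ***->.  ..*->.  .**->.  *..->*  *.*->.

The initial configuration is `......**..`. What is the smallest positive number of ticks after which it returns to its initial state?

20

*****...**
.....**...
****...***
....**....
***...****
...**.....
**...*****
..**......
*...******
.**.......
...*******
**........
..*******.
*........*
.*******..
........**
*******...
.......**.
******...*
......**..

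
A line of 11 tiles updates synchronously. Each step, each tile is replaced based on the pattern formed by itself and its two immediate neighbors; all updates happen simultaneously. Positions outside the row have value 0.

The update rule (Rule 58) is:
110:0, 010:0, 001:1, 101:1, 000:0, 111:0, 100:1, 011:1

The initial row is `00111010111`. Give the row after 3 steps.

10110110101

step 1: 01100101100
step 2: 11011011010
step 3: 10110110101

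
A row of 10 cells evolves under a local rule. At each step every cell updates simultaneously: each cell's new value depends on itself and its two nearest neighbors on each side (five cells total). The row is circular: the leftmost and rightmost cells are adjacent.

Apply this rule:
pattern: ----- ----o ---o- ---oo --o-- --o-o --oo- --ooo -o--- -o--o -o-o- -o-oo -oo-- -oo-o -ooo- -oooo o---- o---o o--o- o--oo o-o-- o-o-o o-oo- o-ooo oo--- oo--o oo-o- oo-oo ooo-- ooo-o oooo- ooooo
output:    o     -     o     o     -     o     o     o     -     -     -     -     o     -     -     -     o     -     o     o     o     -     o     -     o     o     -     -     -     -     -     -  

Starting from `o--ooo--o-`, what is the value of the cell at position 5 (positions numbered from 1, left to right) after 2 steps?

step 1: o-oo--ooo-
step 2: --ooooo---
position 5 holds o

o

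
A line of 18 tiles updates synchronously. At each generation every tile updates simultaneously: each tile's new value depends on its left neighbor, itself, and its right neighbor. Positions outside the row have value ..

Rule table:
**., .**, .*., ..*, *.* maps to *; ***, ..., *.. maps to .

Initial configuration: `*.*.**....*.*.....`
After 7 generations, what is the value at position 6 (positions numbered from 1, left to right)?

generation 1: ******...****.....
generation 2: *....*..**..*.....
generation 3: *...**.***.**.....
generation 4: *..*****.****.....
generation 5: *.**...***..*.....
generation 6: ****..**.*.**.....
generation 7: *..*.********.....
position 6 holds *

*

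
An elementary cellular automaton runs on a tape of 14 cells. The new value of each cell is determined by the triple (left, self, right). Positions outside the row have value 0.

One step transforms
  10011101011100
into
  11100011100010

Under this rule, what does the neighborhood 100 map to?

1

At position 1 the neighborhood is 100; the next row has 1 there.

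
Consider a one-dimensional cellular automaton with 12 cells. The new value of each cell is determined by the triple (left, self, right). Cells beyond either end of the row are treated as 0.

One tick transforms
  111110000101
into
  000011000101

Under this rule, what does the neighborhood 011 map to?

At position 0 the neighborhood is 011; the next row has 0 there.

0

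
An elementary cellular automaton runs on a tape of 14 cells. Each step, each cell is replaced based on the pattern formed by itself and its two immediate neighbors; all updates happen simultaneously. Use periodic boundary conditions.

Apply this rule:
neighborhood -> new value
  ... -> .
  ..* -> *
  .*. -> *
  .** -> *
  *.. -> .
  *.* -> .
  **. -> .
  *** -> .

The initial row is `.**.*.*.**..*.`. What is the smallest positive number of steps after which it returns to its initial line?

step 1: **..*.*.*..**.
step 2: *..**.*.*.**..
step 3: *.**..*.*.*..*
step 4: ..*..**.*.*.**
step 5: .**.**..*.*.*.
step 6: **..*..**.*.*.
step 7: *..**.**..*.*.
step 8: *.**..*..**.*.
step 9: *.*..**.**..*.
step 10: *.*.**..*..**.
step 11: *.*.*..**.**..
step 12: *.*.*.**..*..*
step 13: ..*.*.*..**.**
step 14: .**.*.*.**..*.

14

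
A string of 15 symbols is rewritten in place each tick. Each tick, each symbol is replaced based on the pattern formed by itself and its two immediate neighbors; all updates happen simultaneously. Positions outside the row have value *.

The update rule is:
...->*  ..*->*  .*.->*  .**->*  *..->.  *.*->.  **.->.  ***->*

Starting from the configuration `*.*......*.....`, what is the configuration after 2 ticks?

..*.******.****
.**.*****..****

.**.*****..****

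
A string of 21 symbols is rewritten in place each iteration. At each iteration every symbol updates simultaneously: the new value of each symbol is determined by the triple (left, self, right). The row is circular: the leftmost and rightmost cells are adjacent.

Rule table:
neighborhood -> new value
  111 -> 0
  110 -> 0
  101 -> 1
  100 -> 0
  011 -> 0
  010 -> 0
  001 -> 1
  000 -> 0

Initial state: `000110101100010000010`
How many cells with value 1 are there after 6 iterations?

5

001001010000100000100
010010100001000001000
100101000010000010000
001010000100000100001
010100001000001000010
101000010000010000100
count of 1: 5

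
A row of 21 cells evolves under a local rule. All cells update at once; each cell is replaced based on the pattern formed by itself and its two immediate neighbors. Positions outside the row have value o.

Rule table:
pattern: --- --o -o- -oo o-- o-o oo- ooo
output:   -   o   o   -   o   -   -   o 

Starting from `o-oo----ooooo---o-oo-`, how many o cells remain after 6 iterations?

10

----o--o-ooo-o-oo----
o--ooooo--o--o---o--o
-oo-ooo-ooooooo-oooo-
-----o---ooooo---oo--
o---ooo-o-ooo-o-o--oo
-o-o-o--o--o--o-ooo-o
count of o: 10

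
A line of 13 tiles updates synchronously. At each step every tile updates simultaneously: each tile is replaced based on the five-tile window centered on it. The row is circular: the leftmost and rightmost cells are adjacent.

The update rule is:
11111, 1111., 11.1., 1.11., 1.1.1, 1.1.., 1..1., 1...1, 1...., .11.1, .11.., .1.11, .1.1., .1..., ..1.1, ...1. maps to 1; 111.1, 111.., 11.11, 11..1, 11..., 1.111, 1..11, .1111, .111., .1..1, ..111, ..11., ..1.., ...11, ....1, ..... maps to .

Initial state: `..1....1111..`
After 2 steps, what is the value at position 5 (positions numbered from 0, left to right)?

.

step 1: .1.11....1..1
step 2: 11111.1.1..11
position 5 holds .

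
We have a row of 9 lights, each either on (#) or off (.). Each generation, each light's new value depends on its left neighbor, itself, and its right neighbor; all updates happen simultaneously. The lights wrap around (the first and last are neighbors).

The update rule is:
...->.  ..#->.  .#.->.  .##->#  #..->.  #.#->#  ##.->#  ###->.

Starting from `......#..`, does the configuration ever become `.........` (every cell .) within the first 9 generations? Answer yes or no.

.........
all cells are . at generation 1

yes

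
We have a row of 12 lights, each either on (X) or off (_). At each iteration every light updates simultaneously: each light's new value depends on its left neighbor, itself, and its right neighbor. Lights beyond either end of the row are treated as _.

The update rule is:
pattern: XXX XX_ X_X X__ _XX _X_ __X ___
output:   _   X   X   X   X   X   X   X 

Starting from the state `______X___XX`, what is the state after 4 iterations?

X__________X

iteration 1: XXXXXXXXXXXX
iteration 2: X__________X
iteration 3: XXXXXXXXXXXX  (repeats iteration 1; period 2)
iteration 4: X__________X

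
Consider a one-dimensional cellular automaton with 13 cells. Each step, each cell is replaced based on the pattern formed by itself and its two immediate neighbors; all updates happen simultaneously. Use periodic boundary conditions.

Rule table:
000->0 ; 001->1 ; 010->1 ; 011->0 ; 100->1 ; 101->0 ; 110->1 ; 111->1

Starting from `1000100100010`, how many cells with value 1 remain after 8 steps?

step 1: 1101111110110
step 2: 0100111110010
step 3: 1111011111111
step 4: 1111001111111
step 5: 1111110111111
step 6: 1111110011111
step 7: 1111111101111
step 8: 1111111100111
count of 1: 11

11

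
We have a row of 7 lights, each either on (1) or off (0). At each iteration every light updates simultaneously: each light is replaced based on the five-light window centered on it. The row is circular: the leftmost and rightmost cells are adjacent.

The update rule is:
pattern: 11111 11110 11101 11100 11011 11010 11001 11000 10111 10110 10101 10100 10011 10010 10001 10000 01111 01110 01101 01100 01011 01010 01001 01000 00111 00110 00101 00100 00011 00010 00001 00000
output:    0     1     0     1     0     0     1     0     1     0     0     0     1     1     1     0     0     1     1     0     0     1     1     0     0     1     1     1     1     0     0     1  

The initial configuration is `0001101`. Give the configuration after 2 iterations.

0111100
1001101

1001101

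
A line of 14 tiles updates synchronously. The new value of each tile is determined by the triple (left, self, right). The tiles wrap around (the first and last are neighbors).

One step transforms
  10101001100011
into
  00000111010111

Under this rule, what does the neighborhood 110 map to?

0

At position 0 the neighborhood is 110; the next row has 0 there.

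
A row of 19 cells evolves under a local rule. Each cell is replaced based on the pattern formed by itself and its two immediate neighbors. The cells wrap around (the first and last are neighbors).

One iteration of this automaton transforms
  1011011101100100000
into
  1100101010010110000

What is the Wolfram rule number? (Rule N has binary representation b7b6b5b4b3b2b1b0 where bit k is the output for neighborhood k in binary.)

position 6: 111 → 1  (bit 7 = 1)
position 3: 110 → 0  (bit 6 = 0)
position 1: 101 → 1  (bit 5 = 1)
position 11: 100 → 1  (bit 4 = 1)
position 2: 011 → 0  (bit 3 = 0)
position 0: 010 → 1  (bit 2 = 1)
position 12: 001 → 0  (bit 1 = 0)
position 15: 000 → 0  (bit 0 = 0)
bits b7..b0 = 10110100 = 180

180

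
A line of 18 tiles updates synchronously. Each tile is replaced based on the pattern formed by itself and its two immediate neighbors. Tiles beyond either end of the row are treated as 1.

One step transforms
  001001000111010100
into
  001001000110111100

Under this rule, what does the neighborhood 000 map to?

At position 7 the neighborhood is 000; the next row has 0 there.

0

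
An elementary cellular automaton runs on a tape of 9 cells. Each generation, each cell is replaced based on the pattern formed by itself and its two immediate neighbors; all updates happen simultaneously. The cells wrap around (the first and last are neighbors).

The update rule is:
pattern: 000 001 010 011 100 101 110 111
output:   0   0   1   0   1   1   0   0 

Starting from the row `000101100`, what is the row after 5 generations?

001000011

000110010
000001011
100001100
110000010
001000011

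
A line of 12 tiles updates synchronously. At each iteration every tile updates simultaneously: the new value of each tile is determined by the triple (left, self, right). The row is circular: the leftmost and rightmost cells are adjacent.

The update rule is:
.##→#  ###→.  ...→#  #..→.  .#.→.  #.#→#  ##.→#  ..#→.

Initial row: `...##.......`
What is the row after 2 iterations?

.######.....

##.##.######
.######.....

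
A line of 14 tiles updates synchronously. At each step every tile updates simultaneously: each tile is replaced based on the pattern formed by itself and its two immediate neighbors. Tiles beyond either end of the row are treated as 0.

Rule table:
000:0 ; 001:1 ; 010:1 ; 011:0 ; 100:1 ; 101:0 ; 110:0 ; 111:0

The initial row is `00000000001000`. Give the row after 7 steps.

00000000011100
00000000100010
00000001110111
00000010000000
00000111000000
00001000100000
00011101110000

00011101110000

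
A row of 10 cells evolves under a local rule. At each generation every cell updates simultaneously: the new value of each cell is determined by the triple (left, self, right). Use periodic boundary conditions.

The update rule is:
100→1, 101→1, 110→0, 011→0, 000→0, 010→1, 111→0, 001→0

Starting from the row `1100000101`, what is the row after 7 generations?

0010000110
0011000001
1000100001
0100110000
0110001000
0001001100
0001100010

0001100010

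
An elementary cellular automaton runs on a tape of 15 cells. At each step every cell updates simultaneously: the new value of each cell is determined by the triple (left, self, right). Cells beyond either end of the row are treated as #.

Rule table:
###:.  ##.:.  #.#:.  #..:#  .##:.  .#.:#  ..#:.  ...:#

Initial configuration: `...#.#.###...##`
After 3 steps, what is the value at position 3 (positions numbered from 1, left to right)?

.

##.#.#....##...
...#.####...##.
##.#.....##....
position 3 holds .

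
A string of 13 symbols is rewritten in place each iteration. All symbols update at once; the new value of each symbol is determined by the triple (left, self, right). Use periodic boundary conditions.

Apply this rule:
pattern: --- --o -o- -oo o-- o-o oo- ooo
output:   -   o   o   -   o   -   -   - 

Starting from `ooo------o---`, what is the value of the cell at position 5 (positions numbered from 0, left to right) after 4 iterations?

-

---o----ooo-o
o-ooo--o----o
-----oooo--o-
----o----oooo
position 5 holds -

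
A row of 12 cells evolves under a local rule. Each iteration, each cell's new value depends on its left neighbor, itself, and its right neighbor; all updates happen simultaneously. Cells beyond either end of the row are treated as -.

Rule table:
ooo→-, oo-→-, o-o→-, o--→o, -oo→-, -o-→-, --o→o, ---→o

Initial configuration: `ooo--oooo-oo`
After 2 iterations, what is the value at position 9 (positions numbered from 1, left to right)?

o

---oo-------
ooo--ooooooo
position 9 holds o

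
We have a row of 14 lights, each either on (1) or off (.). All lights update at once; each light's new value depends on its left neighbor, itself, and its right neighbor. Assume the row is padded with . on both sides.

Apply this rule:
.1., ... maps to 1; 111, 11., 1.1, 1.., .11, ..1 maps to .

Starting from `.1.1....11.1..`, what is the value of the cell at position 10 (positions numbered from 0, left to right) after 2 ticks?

.

tick 1: .1.1.11....1.1
tick 2: .1.1....11.1.1
position 10 holds .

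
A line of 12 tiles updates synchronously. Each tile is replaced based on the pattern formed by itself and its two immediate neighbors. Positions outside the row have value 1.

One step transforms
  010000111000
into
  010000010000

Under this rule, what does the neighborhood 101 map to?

0

At position 0 the neighborhood is 101; the next row has 0 there.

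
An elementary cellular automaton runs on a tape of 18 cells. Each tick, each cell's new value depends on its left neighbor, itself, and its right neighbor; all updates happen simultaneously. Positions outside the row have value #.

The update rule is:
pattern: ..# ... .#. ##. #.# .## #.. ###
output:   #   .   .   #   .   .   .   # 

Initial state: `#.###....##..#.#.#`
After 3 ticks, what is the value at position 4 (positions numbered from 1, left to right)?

.

tick 1: #..##...#.#.#.....
tick 2: #.#.#..#.........#
tick 3: #.....#.........#.
position 4 holds .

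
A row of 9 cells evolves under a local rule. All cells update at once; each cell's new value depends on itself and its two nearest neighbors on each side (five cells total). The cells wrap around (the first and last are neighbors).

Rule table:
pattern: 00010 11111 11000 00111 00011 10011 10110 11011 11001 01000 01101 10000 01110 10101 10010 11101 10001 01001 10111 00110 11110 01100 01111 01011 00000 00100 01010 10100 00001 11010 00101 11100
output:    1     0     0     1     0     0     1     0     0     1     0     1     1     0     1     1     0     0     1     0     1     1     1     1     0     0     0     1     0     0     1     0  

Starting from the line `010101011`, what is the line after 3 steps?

000000110
100000010
111000110

111000110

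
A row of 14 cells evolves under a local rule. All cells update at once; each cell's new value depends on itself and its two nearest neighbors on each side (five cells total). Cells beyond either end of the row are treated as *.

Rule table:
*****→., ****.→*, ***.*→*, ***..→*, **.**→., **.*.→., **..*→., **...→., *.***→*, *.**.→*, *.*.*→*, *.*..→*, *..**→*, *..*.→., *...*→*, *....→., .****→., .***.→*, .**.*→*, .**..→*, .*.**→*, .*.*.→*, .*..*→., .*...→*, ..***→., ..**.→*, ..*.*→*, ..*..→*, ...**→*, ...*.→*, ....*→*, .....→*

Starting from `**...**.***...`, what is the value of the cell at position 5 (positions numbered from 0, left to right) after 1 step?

*

**.****.***.**
position 5 holds *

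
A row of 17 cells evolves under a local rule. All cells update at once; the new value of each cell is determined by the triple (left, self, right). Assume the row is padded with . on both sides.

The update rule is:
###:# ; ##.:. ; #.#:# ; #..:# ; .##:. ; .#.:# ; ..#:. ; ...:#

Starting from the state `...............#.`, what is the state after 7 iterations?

##############.##
.############.#..
..##########.####
#..########.#.##.
##..######.###..#
..#..####.#.#.#.#
#.##..##.########

#.##..##.########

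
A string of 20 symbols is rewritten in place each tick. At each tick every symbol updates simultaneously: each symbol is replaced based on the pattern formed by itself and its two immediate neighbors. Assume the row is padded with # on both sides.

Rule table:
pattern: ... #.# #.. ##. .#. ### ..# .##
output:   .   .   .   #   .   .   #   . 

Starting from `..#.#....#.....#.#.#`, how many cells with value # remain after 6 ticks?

4

tick 1: .#......#.....#.....
tick 2: .......#.....#.....#
tick 3: ......#.....#.....#.
tick 4: .....#.....#.....#..
tick 5: ....#.....#.....#..#
tick 6: ...#.....#.....#..#.
count of #: 4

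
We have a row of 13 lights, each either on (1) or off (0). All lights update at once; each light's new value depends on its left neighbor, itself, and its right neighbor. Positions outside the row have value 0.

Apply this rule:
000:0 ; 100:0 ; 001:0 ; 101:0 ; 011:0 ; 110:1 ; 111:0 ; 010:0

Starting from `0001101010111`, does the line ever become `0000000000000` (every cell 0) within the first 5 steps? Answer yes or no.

yes

0000100000001
0000000000000
all cells are 0 at step 2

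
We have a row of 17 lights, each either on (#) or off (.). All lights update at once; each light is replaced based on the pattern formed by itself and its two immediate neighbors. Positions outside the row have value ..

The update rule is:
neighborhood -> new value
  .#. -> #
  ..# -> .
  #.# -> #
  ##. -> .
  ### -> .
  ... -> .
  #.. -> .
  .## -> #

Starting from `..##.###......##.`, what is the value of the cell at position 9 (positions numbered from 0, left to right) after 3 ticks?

..#.##........#..
..###.........#..
..#...........#..
position 9 holds .

.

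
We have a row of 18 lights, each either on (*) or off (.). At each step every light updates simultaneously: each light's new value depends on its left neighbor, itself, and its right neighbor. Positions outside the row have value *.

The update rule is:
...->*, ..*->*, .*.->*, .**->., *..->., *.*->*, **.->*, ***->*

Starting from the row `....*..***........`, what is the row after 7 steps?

******.******.**.*

.****.*.**.*******
*.******.**.******
**.******.**.*****
***.******.**.****
****.******.**.***
*****.******.**.**
******.******.**.*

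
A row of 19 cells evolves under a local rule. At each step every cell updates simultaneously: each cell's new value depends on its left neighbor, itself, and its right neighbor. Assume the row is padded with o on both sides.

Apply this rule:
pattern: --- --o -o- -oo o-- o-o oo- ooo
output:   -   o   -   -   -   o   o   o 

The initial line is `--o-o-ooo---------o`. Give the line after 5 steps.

step 1: -o-o-o-oo--------o-
step 2: o-o-o-o-o-------o-o
step 3: oo-o-o-o-------o-o-
step 4: ooo-o-o-------o-o-o
step 5: oooo-o-------o-o-o-

oooo-o-------o-o-o-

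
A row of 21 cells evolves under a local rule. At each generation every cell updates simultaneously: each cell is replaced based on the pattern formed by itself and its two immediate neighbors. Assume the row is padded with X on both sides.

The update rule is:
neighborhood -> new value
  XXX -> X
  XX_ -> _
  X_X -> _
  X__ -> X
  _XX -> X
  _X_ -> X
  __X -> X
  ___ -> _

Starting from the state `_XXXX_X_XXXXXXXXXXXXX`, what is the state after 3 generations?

_XXX__X_XXXXXXXXXXXXX
_XX_XXX_XXXXXXXXXXXXX
_X__XX__XXXXXXXXXXXXX

_X__XX__XXXXXXXXXXXXX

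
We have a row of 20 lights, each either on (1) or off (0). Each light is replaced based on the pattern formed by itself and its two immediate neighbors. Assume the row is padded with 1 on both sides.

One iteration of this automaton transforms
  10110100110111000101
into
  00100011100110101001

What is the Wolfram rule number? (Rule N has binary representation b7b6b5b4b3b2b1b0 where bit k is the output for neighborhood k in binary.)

position 12: 111 → 1  (bit 7 = 1)
position 0: 110 → 0  (bit 6 = 0)
position 1: 101 → 0  (bit 5 = 0)
position 6: 100 → 1  (bit 4 = 1)
position 2: 011 → 1  (bit 3 = 1)
position 5: 010 → 0  (bit 2 = 0)
position 7: 001 → 1  (bit 1 = 1)
position 15: 000 → 0  (bit 0 = 0)
bits b7..b0 = 10011010 = 154

154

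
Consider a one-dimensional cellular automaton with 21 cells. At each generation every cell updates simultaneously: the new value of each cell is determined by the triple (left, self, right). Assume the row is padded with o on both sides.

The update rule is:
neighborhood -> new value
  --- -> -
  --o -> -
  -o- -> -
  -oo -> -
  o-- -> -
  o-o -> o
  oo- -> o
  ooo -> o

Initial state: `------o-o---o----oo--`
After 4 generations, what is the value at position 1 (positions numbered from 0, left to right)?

-------o----------o--
---------------------
---------------------  (fixed point — unchanged through generation 4)
position 1 holds -

-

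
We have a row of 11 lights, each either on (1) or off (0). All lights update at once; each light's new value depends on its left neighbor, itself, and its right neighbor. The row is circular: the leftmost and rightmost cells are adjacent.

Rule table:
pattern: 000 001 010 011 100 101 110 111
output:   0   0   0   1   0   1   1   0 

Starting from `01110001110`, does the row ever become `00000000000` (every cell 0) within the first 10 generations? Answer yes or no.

yes

01010001010
00100000100
00000000000
all cells are 0 at generation 3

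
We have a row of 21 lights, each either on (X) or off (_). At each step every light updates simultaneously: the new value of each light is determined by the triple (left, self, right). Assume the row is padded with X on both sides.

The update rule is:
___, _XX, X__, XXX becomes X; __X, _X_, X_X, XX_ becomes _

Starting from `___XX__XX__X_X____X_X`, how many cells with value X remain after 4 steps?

12

XX_X_X_X_X____XXX___X
X_________XXX_XX_XX_X
_XXXXXXXX_XX__X__X__X
_XXXXXXX__X_X__X__X_X
count of X: 12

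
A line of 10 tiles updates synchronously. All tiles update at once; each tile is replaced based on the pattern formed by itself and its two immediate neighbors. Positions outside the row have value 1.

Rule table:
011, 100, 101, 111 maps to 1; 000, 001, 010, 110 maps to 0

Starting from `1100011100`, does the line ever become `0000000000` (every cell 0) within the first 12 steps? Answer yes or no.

1010011010
0101010101
1010101011
0101010111
1010101111
0101011111
1010111111
0101111111
1011111111
0111111111
1111111111
1111111111
step 12 is 1111111111, still not uniform 0

no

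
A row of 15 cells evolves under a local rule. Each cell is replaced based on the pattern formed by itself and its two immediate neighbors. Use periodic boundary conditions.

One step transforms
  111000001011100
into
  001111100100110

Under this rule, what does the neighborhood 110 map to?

At position 2 the neighborhood is 110; the next row has 1 there.

1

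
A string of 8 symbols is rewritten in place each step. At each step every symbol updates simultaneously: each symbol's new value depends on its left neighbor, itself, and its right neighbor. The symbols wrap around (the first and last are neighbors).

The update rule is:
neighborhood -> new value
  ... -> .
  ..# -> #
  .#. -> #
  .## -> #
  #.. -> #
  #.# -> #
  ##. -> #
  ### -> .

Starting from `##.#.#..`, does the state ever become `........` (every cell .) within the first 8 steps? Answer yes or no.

########
........
all cells are . at step 2

yes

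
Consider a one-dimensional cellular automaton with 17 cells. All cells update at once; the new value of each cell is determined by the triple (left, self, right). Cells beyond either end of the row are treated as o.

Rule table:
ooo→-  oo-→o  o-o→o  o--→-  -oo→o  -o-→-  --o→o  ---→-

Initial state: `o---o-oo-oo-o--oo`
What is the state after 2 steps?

step 1: o--o-ooooooo--oo-
step 2: o-o-oo-----o-oooo

o-o-oo-----o-oooo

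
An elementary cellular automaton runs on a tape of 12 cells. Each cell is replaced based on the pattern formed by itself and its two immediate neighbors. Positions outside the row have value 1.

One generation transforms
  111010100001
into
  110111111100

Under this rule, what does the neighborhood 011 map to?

At position 11 the neighborhood is 011; the next row has 0 there.

0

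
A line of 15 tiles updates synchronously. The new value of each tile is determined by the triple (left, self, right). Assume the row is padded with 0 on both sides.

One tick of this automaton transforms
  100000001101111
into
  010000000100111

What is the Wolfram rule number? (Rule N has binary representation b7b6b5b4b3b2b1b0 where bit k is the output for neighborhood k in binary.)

position 12: 111 → 1  (bit 7 = 1)
position 9: 110 → 1  (bit 6 = 1)
position 10: 101 → 0  (bit 5 = 0)
position 1: 100 → 1  (bit 4 = 1)
position 8: 011 → 0  (bit 3 = 0)
position 0: 010 → 0  (bit 2 = 0)
position 7: 001 → 0  (bit 1 = 0)
position 2: 000 → 0  (bit 0 = 0)
bits b7..b0 = 11010000 = 208

208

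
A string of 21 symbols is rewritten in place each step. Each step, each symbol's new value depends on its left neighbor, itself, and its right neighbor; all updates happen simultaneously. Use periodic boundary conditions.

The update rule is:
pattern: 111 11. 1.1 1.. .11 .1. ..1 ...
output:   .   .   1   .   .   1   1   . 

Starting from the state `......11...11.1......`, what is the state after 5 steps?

step 1: .....1....1..11......
step 2: ....11...11.1........
step 3: ...1....1..11........
step 4: ..11...11.1..........
step 5: .1....1..11..........

.1....1..11..........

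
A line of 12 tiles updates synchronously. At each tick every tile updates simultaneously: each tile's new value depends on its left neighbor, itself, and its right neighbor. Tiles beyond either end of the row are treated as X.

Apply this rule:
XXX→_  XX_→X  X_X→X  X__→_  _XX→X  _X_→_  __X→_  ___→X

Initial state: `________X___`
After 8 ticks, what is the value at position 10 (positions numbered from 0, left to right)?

_

_XXXXXX___X_
XX____X_X__X
_X_XX__X___X
X_XXX____X_X
XXX_X_XX__XX
__XX_XXX__X_
__XXXX_X___X
__X__XX__X_X
position 10 holds _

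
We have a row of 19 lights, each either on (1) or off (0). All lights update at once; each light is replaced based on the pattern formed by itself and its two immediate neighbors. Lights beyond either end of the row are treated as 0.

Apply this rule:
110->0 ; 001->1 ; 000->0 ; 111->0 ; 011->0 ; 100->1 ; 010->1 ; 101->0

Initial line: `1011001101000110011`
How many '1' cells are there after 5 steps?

6

step 1: 1000110001101001100
step 2: 1101001010001110010
step 3: 0001111011010001111
step 4: 0010000000011010000
step 5: 0111000000100011000
count of 1: 6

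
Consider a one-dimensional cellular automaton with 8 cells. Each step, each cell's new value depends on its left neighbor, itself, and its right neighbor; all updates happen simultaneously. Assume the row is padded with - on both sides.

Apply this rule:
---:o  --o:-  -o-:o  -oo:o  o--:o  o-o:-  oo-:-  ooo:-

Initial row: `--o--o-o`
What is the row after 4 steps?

step 1: o-oo-o-o
step 2: o-o--o-o
step 3: o-oo-o-o  (repeats step 1; period 2)
step 4: o-o--o-o

o-o--o-o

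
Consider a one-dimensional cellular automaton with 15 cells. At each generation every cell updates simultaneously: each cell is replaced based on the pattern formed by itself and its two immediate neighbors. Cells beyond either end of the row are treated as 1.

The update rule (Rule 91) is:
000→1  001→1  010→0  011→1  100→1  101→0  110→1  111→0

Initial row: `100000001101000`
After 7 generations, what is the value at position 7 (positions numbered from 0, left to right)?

generation 1: 111111111100111
generation 2: 000000000111100
generation 3: 111111111100111  (repeats generation 1; period 2)
generation 7: 111111111100111
position 7 holds 1

1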